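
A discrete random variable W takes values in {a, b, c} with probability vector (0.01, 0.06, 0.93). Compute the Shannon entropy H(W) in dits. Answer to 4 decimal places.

0.1226 dits

H(W) = −Σ p·log₁₀ p.
  −(0.01)·log₁₀(0.01) = 0.02000
  −(0.06)·log₁₀(0.06) = 0.07331
  −(0.93)·log₁₀(0.93) = 0.02931
Sum: 0.02000 + 0.07331 + 0.02931 = 0.1226 dits.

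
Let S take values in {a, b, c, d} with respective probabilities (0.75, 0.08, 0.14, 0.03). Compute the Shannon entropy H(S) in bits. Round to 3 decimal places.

1.152 bits

H(S) = −Σ p·log₂ p.
  −(0.75)·log₂(0.75) = 0.3113
  −(0.08)·log₂(0.08) = 0.2915
  −(0.14)·log₂(0.14) = 0.3971
  −(0.03)·log₂(0.03) = 0.1518
Sum: 0.3113 + 0.2915 + 0.3971 + 0.1518 = 1.152 bits.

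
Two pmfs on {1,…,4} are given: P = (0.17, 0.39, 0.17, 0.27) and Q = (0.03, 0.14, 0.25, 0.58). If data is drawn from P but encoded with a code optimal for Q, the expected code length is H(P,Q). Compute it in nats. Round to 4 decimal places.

1.7456 nats

H(P,Q) = −Σ p·ln q.
  −0.17·ln(0.03) = 0.59611
  −0.39·ln(0.14) = 0.76678
  −0.17·ln(0.25) = 0.23567
  −0.27·ln(0.58) = 0.14708
H(P,Q) = 1.7456 nats.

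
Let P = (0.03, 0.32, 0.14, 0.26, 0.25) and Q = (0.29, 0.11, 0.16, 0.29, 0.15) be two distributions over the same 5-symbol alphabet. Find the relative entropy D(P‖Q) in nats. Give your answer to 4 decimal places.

0.3543 nats

D(P‖Q) = Σ p·ln(p/q).
  0.03·ln(0.03/0.29) = -0.06806
  0.32·ln(0.32/0.11) = 0.34171
  0.14·ln(0.14/0.16) = -0.01869
  0.26·ln(0.26/0.29) = -0.02839
  0.25·ln(0.25/0.15) = 0.12771
D(P‖Q) = 0.3543 nats.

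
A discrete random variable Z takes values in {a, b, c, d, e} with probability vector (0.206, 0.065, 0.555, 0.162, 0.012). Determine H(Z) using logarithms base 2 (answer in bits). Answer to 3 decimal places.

H(Z) = −Σ p·log₂ p.
  −(0.206)·log₂(0.206) = 0.4695
  −(0.065)·log₂(0.065) = 0.2563
  −(0.555)·log₂(0.555) = 0.4714
  −(0.162)·log₂(0.162) = 0.4254
  −(0.012)·log₂(0.012) = 0.0766
Sum: 0.4695 + 0.2563 + 0.4714 + 0.4254 + 0.0766 = 1.699 bits.

1.699 bits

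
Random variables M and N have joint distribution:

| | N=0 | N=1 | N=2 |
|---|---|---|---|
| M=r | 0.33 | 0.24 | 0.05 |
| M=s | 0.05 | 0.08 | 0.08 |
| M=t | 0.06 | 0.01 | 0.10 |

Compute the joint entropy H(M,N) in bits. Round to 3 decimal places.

H(M,N) = −Σ p(x,y)·log₂ p(x,y) over all 9 cells.
  cell (r,0): −0.33·log₂0.33 = 0.5278
  cell (r,1): −0.24·log₂0.24 = 0.4941
  cell (r,2): −0.05·log₂0.05 = 0.2161
  cell (s,0): −0.05·log₂0.05 = 0.2161
  cell (s,1): −0.08·log₂0.08 = 0.2915
  cell (s,2): −0.08·log₂0.08 = 0.2915
  cell (t,0): −0.06·log₂0.06 = 0.2435
  cell (t,1): −0.01·log₂0.01 = 0.0664
  cell (t,2): −0.10·log₂0.10 = 0.3322
Sum = 2.679 bits.

2.679 bits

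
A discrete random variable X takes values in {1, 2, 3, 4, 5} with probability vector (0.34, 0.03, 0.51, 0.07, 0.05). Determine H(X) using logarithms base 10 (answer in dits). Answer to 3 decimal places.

0.500 dits

H(X) = −Σ p·log₁₀ p.
  −(0.34)·log₁₀(0.34) = 0.1593
  −(0.03)·log₁₀(0.03) = 0.0457
  −(0.51)·log₁₀(0.51) = 0.1491
  −(0.07)·log₁₀(0.07) = 0.0808
  −(0.05)·log₁₀(0.05) = 0.0651
Sum: 0.1593 + 0.0457 + 0.1491 + 0.0808 + 0.0651 = 0.500 dits.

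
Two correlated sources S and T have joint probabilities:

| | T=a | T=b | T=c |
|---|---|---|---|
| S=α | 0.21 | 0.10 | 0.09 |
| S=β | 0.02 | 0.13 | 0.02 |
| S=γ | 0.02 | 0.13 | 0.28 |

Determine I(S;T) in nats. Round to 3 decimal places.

Marginals: p(S) = (0.4000, 0.1700, 0.4300), p(T) = (0.2500, 0.3600, 0.3900).
I(S;T) = H(S) + H(T) − H(S,T).
H(S) = 1.0307, H(T) = 1.0816, H(S,T) = 1.8963.
I(S;T) = 1.0307 + 1.0816 − 1.8963 = 0.216 nats.

0.216 nats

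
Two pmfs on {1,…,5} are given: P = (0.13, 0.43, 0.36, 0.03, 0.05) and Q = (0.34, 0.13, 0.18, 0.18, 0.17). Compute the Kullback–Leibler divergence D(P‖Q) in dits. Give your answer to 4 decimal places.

0.2276 dits

D(P‖Q) = Σ p·log₁₀(p/q).
  0.13·log₁₀(0.13/0.34) = -0.05428
  0.43·log₁₀(0.43/0.13) = 0.22340
  0.36·log₁₀(0.36/0.18) = 0.10837
  0.03·log₁₀(0.03/0.18) = -0.02334
  0.05·log₁₀(0.05/0.17) = -0.02657
D(P‖Q) = 0.2276 dits.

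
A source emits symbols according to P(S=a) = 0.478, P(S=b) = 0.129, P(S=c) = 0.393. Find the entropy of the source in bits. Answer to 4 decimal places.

1.4197 bits

H(S) = −Σ p·log₂ p.
  −(0.478)·log₂(0.478) = 0.50903
  −(0.129)·log₂(0.129) = 0.38114
  −(0.393)·log₂(0.393) = 0.52953
Sum: 0.50903 + 0.38114 + 0.52953 = 1.4197 bits.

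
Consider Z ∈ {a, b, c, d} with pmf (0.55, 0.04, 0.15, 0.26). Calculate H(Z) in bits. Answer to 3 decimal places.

H(Z) = −Σ p·log₂ p.
  −(0.55)·log₂(0.55) = 0.4744
  −(0.04)·log₂(0.04) = 0.1858
  −(0.15)·log₂(0.15) = 0.4105
  −(0.26)·log₂(0.26) = 0.5053
Sum: 0.4744 + 0.1858 + 0.4105 + 0.5053 = 1.576 bits.

1.576 bits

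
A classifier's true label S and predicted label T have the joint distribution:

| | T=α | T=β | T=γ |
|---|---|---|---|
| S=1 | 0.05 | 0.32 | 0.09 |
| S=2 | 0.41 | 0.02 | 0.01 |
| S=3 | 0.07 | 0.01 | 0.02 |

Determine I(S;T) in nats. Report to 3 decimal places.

Marginals: p(S) = (0.4600, 0.4400, 0.1000), p(T) = (0.5300, 0.3500, 0.1200).
I(S;T) = Σ p(x,y)·ln[p(x,y)/(p(x)p(y))].
  (1,α): 0.05·ln(0.2051) = -0.0792
  (1,β): 0.32·ln(1.9876) = 0.2198
  (1,γ): 0.09·ln(1.6304) = 0.0440
  (2,α): 0.41·ln(1.7581) = 0.2313
  (2,β): 0.02·ln(0.1299) = -0.0408
  (2,γ): 0.01·ln(0.1894) = -0.0166
  (3,α): 0.07·ln(1.3208) = 0.0195
  (3,β): 0.01·ln(0.2857) = -0.0125
  (3,γ): 0.02·ln(1.6667) = 0.0102
Sum = 0.376 nats.

0.376 nats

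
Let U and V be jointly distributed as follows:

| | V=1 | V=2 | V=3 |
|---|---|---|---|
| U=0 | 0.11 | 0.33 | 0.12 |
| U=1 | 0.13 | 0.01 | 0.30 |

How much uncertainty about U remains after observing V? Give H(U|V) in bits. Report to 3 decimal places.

Marginals: p(U) = (0.5600, 0.4400), p(V) = (0.2400, 0.3400, 0.4200).
H(U|V) = Σ p(V) · H(U|V=·).
  V=1: p=0.2400, H(U|V=1) = 0.9950
  V=2: p=0.3400, H(U|V=2) = 0.1914
  V=3: p=0.4200, H(U|V=3) = 0.8631
Weighted sum = 0.666 bits.

0.666 bits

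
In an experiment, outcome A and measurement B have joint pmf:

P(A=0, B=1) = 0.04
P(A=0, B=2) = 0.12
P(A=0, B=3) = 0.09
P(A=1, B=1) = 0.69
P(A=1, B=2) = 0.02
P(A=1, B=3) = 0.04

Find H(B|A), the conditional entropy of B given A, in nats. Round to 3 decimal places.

0.501 nats

Marginals: p(A) = (0.2500, 0.7500), p(B) = (0.7300, 0.1400, 0.1300).
H(B|A) = Σ p(A) · H(B|A=·).
  A=0: p=0.2500, H(B|A=0) = 1.0133
  A=1: p=0.7500, H(B|A=1) = 0.3297
Weighted sum = 0.501 nats.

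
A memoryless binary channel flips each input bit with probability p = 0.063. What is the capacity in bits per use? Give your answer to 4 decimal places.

0.6608 bits

Binary symmetric channel: C = 1 − h₂(ε) where h₂ is the binary entropy function.
h₂(0.063) = −0.063·log₂0.063 − 0.937·log₂0.937 = 0.3392.
C = 1 − 0.3392 = 0.6608 bits per channel use.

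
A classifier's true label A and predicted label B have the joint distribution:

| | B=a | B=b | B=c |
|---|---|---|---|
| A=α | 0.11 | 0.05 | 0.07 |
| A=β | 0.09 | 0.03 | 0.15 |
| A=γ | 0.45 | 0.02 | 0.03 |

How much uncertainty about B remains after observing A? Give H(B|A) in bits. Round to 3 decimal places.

0.995 bits

Marginals: p(A) = (0.2300, 0.2700, 0.5000), p(B) = (0.6500, 0.1000, 0.2500).
H(B|A) = Σ p(A) · H(B|A=·).
  A=α: p=0.2300, H(B|A=α) = 1.5099
  A=β: p=0.2700, H(B|A=β) = 1.3516
  A=γ: p=0.5000, H(B|A=γ) = 0.5661
Weighted sum = 0.995 bits.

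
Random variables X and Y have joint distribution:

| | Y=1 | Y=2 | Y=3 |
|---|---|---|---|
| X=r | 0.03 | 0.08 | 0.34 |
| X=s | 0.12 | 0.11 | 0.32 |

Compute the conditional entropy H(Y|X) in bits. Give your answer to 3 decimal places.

1.223 bits

Marginals: p(X) = (0.4500, 0.5500), p(Y) = (0.1500, 0.1900, 0.6600).
H(Y|X) = Σ p(X) · H(Y|X=·).
  X=r: p=0.4500, H(Y|X=r) = 1.0090
  X=s: p=0.5500, H(Y|X=s) = 1.3982
Weighted sum = 1.223 bits.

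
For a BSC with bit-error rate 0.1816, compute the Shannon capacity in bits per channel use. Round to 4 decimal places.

Binary symmetric channel: C = 1 − h₂(ε) where h₂ is the binary entropy function.
h₂(0.1816) = −0.1816·log₂0.1816 − 0.8184·log₂0.8184 = 0.6836.
C = 1 − 0.6836 = 0.3164 bits per channel use.

0.3164 bits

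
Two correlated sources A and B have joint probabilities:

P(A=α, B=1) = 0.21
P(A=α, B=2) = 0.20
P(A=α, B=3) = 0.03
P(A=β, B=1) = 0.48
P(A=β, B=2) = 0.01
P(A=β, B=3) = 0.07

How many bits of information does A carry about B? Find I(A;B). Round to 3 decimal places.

0.232 bits

Marginals: p(A) = (0.4400, 0.5600), p(B) = (0.6900, 0.2100, 0.1000).
I(A;B) = Σ p(x,y)·log₂[p(x,y)/(p(x)p(y))].
  (α,1): 0.21·log₂(0.6917) = -0.1117
  (α,2): 0.20·log₂(2.1645) = 0.2228
  (α,3): 0.03·log₂(0.6818) = -0.0166
  (β,1): 0.48·log₂(1.2422) = 0.1502
  (β,2): 0.01·log₂(0.0850) = -0.0356
  (β,3): 0.07·log₂(1.2500) = 0.0225
Sum = 0.232 bits.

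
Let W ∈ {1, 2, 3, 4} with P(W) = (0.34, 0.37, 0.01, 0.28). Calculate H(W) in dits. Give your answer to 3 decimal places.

0.494 dits

H(W) = −Σ p·log₁₀ p.
  −(0.34)·log₁₀(0.34) = 0.1593
  −(0.37)·log₁₀(0.37) = 0.1598
  −(0.01)·log₁₀(0.01) = 0.0200
  −(0.28)·log₁₀(0.28) = 0.1548
Sum: 0.1593 + 0.1598 + 0.0200 + 0.1548 = 0.494 dits.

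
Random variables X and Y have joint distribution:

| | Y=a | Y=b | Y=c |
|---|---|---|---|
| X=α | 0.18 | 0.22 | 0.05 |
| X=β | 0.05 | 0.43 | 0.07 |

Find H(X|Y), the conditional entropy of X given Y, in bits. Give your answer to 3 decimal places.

0.891 bits

Chain rule: H(X|Y) = H(X,Y) − H(Y).
Marginals: p(X) = (0.4500, 0.5500), p(Y) = (0.2300, 0.6500, 0.1200).
H(X,Y) = 2.1502 bits; H(Y) = 1.2587 bits.
H(X|Y) = 2.1502 − 1.2587 = 0.891 bits.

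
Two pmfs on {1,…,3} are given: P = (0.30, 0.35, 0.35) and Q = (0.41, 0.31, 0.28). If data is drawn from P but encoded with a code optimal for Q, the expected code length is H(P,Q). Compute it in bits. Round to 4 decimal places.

H(P,Q) = −Σ p·log₂ q.
  −0.30·log₂(0.41) = 0.38589
  −0.35·log₂(0.31) = 0.59138
  −0.35·log₂(0.28) = 0.64278
H(P,Q) = 1.6200 bits.

1.6200 bits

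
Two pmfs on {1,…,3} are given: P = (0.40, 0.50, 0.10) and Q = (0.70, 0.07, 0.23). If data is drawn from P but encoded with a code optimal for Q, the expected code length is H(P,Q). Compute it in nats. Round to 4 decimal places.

H(P,Q) = −Σ p·ln q.
  −0.40·ln(0.70) = 0.14267
  −0.50·ln(0.07) = 1.32963
  −0.10·ln(0.23) = 0.14697
H(P,Q) = 1.6193 nats.

1.6193 nats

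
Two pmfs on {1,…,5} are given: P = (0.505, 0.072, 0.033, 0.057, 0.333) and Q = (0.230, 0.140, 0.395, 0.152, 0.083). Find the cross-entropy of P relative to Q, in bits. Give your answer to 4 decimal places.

2.6698 bits

H(P,Q) = −Σ p·log₂ q.
  −0.505·log₂(0.230) = 1.07075
  −0.072·log₂(0.140) = 0.20423
  −0.033·log₂(0.395) = 0.04422
  −0.057·log₂(0.152) = 0.15492
  −0.333·log₂(0.083) = 1.19572
H(P,Q) = 2.6698 bits.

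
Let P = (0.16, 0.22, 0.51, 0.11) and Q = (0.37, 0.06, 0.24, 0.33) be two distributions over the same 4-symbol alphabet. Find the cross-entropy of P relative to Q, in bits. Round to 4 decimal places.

2.3484 bits

H(P,Q) = −Σ p·log₂ q.
  −0.16·log₂(0.37) = 0.22950
  −0.22·log₂(0.06) = 0.89296
  −0.51·log₂(0.24) = 1.05004
  −0.11·log₂(0.33) = 0.17594
H(P,Q) = 2.3484 bits.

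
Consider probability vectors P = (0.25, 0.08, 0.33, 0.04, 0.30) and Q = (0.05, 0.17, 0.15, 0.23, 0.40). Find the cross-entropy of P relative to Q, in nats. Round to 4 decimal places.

1.8504 nats

H(P,Q) = −Σ p·ln q.
  −0.25·ln(0.05) = 0.74893
  −0.08·ln(0.17) = 0.14176
  −0.33·ln(0.15) = 0.62605
  −0.04·ln(0.23) = 0.05879
  −0.30·ln(0.40) = 0.27489
H(P,Q) = 1.8504 nats.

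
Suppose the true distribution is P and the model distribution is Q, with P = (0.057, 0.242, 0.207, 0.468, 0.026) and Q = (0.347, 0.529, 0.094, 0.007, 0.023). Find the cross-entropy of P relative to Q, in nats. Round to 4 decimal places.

3.1241 nats

H(P,Q) = −Σ p·ln q.
  −0.057·ln(0.347) = 0.06033
  −0.242·ln(0.529) = 0.15410
  −0.207·ln(0.094) = 0.48944
  −0.468·ln(0.007) = 2.32214
  −0.026·ln(0.023) = 0.09808
H(P,Q) = 3.1241 nats.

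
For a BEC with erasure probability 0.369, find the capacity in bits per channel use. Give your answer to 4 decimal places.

Binary erasure channel: capacity C = 1 − ε.
C = 1 − 0.369 = 0.6310 bits per channel use.

0.6310 bits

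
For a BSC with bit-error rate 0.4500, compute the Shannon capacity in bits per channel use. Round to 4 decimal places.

Binary symmetric channel: C = 1 − h₂(ε) where h₂ is the binary entropy function.
h₂(0.4500) = −0.4500·log₂0.4500 − 0.5500·log₂0.5500 = 0.9928.
C = 1 − 0.9928 = 0.0072 bits per channel use.

0.0072 bits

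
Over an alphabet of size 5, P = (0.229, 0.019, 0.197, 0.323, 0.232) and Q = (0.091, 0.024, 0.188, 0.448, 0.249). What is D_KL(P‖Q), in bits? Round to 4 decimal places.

0.1357 bits

D(P‖Q) = Σ p·log₂(p/q).
  0.229·log₂(0.229/0.091) = 0.30489
  0.019·log₂(0.019/0.024) = -0.00640
  0.197·log₂(0.197/0.188) = 0.01329
  0.323·log₂(0.323/0.448) = -0.15244
  0.232·log₂(0.232/0.249) = -0.02367
D(P‖Q) = 0.1357 bits.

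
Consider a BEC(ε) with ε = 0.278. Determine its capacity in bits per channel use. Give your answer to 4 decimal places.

Binary erasure channel: capacity C = 1 − ε.
C = 1 − 0.278 = 0.7220 bits per channel use.

0.7220 bits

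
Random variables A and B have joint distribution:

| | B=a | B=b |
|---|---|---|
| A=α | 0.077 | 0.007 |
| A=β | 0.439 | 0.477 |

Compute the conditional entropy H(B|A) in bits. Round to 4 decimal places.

Chain rule: H(B|A) = H(A,B) − H(A).
Marginals: p(A) = (0.0840, 0.9160), p(B) = (0.5160, 0.4840).
H(A,B) = 1.3657 bits; H(A) = 0.4161 bits.
H(B|A) = 1.3657 − 0.4161 = 0.9496 bits.

0.9496 bits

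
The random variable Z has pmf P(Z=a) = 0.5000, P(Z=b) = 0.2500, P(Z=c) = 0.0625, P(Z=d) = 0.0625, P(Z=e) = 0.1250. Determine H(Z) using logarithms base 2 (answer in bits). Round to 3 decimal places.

H(Z) = −Σ p·log₂ p.
  −(0.5000)·log₂(0.5000) = 0.5000
  −(0.2500)·log₂(0.2500) = 0.5000
  −(0.0625)·log₂(0.0625) = 0.2500
  −(0.0625)·log₂(0.0625) = 0.2500
  −(0.1250)·log₂(0.1250) = 0.3750
Sum: 0.5000 + 0.5000 + 0.2500 + 0.2500 + 0.3750 = 1.875 bits.

1.875 bits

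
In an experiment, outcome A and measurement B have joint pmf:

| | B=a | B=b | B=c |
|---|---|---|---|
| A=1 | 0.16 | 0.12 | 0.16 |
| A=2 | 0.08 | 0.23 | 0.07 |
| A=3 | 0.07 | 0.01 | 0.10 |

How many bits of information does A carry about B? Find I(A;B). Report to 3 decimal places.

0.151 bits

Marginals: p(A) = (0.4400, 0.3800, 0.1800), p(B) = (0.3100, 0.3600, 0.3300).
I(A;B) = H(A) + H(B) − H(A,B).
H(A) = 1.4969, H(B) = 1.5822, H(A,B) = 2.9280.
I(A;B) = 1.4969 + 1.5822 − 2.9280 = 0.151 bits.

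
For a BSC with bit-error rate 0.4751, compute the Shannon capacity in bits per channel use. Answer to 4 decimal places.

0.0018 bits

Binary symmetric channel: C = 1 − h₂(ε) where h₂ is the binary entropy function.
h₂(0.4751) = −0.4751·log₂0.4751 − 0.5249·log₂0.5249 = 0.9982.
C = 1 − 0.9982 = 0.0018 bits per channel use.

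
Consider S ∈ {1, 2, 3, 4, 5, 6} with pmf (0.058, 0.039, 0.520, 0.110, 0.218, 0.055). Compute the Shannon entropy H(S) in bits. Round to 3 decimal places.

H(S) = −Σ p·log₂ p.
  −(0.058)·log₂(0.058) = 0.2383
  −(0.039)·log₂(0.039) = 0.1825
  −(0.520)·log₂(0.520) = 0.4906
  −(0.110)·log₂(0.110) = 0.3503
  −(0.218)·log₂(0.218) = 0.4791
  −(0.055)·log₂(0.055) = 0.2301
Sum: 0.2383 + 0.1825 + 0.4906 + 0.3503 + 0.4791 + 0.2301 = 1.971 bits.

1.971 bits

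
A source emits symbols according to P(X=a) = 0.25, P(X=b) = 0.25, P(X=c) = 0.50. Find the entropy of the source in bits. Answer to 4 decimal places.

H(X) = −Σ p·log₂ p.
  −(0.25)·log₂(0.25) = 0.50000
  −(0.25)·log₂(0.25) = 0.50000
  −(0.50)·log₂(0.50) = 0.50000
Sum: 0.50000 + 0.50000 + 0.50000 = 1.5000 bits.

1.5000 bits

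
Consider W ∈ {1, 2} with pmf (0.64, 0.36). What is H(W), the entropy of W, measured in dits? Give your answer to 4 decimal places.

0.2838 dits

H(W) = −Σ p·log₁₀ p.
  −(0.64)·log₁₀(0.64) = 0.12404
  −(0.36)·log₁₀(0.36) = 0.15973
Sum: 0.12404 + 0.15973 = 0.2838 dits.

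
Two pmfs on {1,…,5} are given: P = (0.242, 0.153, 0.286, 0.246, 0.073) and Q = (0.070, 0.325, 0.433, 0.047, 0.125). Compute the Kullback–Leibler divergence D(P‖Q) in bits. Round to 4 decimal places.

D(P‖Q) = Σ p·log₂(p/q).
  0.242·log₂(0.242/0.070) = 0.43308
  0.153·log₂(0.153/0.325) = -0.16630
  0.286·log₂(0.286/0.433) = -0.17113
  0.246·log₂(0.246/0.047) = 0.58743
  0.073·log₂(0.073/0.125) = -0.05665
D(P‖Q) = 0.6264 bits.

0.6264 bits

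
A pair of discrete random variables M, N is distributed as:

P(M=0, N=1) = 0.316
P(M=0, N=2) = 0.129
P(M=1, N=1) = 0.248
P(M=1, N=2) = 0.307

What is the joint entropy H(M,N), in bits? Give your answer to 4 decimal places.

1.9282 bits

H(M,N) = −Σ p(x,y)·log₂ p(x,y) over all 4 cells.
  cell (0,1): −0.316·log₂0.316 = 0.52519
  cell (0,2): −0.129·log₂0.129 = 0.38114
  cell (1,1): −0.248·log₂0.248 = 0.49887
  cell (1,2): −0.307·log₂0.307 = 0.52303
Sum = 1.9282 bits.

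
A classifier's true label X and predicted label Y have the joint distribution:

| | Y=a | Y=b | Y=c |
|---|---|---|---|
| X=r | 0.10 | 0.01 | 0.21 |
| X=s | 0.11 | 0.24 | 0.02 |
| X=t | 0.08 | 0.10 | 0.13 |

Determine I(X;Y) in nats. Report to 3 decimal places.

0.225 nats

Marginals: p(X) = (0.3200, 0.3700, 0.3100), p(Y) = (0.2900, 0.3500, 0.3600).
I(X;Y) = H(X) + H(Y) − H(X,Y).
H(X) = 1.0956, H(Y) = 1.0942, H(X,Y) = 1.9651.
I(X;Y) = 1.0956 + 1.0942 − 1.9651 = 0.225 nats.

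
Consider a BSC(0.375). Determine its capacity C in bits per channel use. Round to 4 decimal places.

0.0456 bits

Binary symmetric channel: C = 1 − h₂(ε) where h₂ is the binary entropy function.
h₂(0.375) = −0.375·log₂0.375 − 0.625·log₂0.625 = 0.9544.
C = 1 − 0.9544 = 0.0456 bits per channel use.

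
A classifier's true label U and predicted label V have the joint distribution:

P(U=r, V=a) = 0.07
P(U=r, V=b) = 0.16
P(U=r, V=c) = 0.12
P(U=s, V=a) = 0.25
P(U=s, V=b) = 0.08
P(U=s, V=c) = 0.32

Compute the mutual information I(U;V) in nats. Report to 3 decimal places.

0.069 nats

Marginals: p(U) = (0.3500, 0.6500), p(V) = (0.3200, 0.2400, 0.4400).
I(U;V) = H(U) + H(V) − H(U,V).
H(U) = 0.6474, H(V) = 1.0684, H(U,V) = 1.6470.
I(U;V) = 0.6474 + 1.0684 − 1.6470 = 0.069 nats.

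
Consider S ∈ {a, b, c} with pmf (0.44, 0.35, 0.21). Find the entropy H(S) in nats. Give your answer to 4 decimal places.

1.0564 nats

H(S) = −Σ p·ln p.
  −(0.44)·ln(0.44) = 0.36123
  −(0.35)·ln(0.35) = 0.36744
  −(0.21)·ln(0.21) = 0.32774
Sum: 0.36123 + 0.36744 + 0.32774 = 1.0564 nats.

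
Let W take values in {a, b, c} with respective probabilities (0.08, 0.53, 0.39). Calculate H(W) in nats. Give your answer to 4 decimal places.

H(W) = −Σ p·ln p.
  −(0.08)·ln(0.08) = 0.20206
  −(0.53)·ln(0.53) = 0.33649
  −(0.39)·ln(0.39) = 0.36723
Sum: 0.20206 + 0.33649 + 0.36723 = 0.9058 nats.

0.9058 nats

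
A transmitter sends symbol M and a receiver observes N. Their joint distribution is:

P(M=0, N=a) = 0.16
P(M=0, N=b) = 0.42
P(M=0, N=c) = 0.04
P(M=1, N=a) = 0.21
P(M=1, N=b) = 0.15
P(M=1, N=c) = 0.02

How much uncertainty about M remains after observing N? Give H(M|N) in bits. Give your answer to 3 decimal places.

Chain rule: H(M|N) = H(M,N) − H(N).
Marginals: p(M) = (0.6200, 0.3800), p(N) = (0.3700, 0.5700, 0.0600).
H(M,N) = 2.1307 bits; H(N) = 1.2365 bits.
H(M|N) = 2.1307 − 1.2365 = 0.894 bits.

0.894 bits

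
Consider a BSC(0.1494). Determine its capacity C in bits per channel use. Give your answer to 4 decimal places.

Binary symmetric channel: C = 1 − h₂(ε) where h₂ is the binary entropy function.
h₂(0.1494) = −0.1494·log₂0.1494 − 0.8506·log₂0.8506 = 0.6083.
C = 1 − 0.6083 = 0.3917 bits per channel use.

0.3917 bits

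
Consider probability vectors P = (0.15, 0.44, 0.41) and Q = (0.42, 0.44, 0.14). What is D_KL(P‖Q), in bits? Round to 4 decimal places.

0.4128 bits

D(P‖Q) = Σ p·log₂(p/q).
  0.15·log₂(0.15/0.42) = -0.22281
  0.44·log₂(0.44/0.44) = 0.00000
  0.41·log₂(0.41/0.14) = 0.63558
D(P‖Q) = 0.4128 bits.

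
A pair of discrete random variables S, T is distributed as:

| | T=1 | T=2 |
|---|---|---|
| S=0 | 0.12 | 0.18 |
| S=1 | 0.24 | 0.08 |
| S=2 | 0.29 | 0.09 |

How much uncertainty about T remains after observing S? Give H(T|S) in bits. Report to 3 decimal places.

Marginals: p(S) = (0.3000, 0.3200, 0.3800), p(T) = (0.6500, 0.3500).
H(T|S) = Σ p(S) · H(T|S=·).
  S=0: p=0.3000, H(T|S=0) = 0.9710
  S=1: p=0.3200, H(T|S=1) = 0.8113
  S=2: p=0.3800, H(T|S=2) = 0.7897
Weighted sum = 0.851 bits.

0.851 bits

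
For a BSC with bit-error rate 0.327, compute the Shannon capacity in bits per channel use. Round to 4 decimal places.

Binary symmetric channel: C = 1 − h₂(ε) where h₂ is the binary entropy function.
h₂(0.327) = −0.327·log₂0.327 − 0.673·log₂0.673 = 0.9118.
C = 1 − 0.9118 = 0.0882 bits per channel use.

0.0882 bits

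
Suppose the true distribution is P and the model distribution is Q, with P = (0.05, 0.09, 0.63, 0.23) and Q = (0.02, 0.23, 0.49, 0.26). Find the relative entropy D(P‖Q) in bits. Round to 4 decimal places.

0.1320 bits

D(P‖Q) = Σ p·log₂(p/q).
  0.05·log₂(0.05/0.02) = 0.06610
  0.09·log₂(0.09/0.23) = -0.12183
  0.63·log₂(0.63/0.49) = 0.22842
  0.23·log₂(0.23/0.26) = -0.04068
D(P‖Q) = 0.1320 bits.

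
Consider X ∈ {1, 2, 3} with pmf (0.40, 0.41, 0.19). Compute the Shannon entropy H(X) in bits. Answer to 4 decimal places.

H(X) = −Σ p·log₂ p.
  −(0.40)·log₂(0.40) = 0.52877
  −(0.41)·log₂(0.41) = 0.52738
  −(0.19)·log₂(0.19) = 0.45523
Sum: 0.52877 + 0.52738 + 0.45523 = 1.5114 bits.

1.5114 bits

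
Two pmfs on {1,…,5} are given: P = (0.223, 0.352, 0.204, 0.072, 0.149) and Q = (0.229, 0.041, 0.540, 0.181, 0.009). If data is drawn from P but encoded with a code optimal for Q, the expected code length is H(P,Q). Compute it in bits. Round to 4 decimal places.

3.4678 bits

H(P,Q) = −Σ p·log₂ q.
  −0.223·log₂(0.229) = 0.47423
  −0.352·log₂(0.041) = 1.62210
  −0.204·log₂(0.540) = 0.18135
  −0.072·log₂(0.181) = 0.17755
  −0.149·log₂(0.009) = 1.01258
H(P,Q) = 3.4678 bits.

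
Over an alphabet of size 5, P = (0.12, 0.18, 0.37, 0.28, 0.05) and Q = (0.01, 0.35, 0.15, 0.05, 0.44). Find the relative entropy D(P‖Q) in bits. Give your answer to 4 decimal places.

1.2785 bits

D(P‖Q) = Σ p·log₂(p/q).
  0.12·log₂(0.12/0.01) = 0.43020
  0.18·log₂(0.18/0.35) = -0.17268
  0.37·log₂(0.37/0.15) = 0.48195
  0.28·log₂(0.28/0.05) = 0.69592
  0.05·log₂(0.05/0.44) = -0.15688
D(P‖Q) = 1.2785 bits.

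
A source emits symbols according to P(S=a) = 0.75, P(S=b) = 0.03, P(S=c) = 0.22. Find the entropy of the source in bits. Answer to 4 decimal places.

H(S) = −Σ p·log₂ p.
  −(0.75)·log₂(0.75) = 0.31128
  −(0.03)·log₂(0.03) = 0.15177
  −(0.22)·log₂(0.22) = 0.48057
Sum: 0.31128 + 0.15177 + 0.48057 = 0.9436 bits.

0.9436 bits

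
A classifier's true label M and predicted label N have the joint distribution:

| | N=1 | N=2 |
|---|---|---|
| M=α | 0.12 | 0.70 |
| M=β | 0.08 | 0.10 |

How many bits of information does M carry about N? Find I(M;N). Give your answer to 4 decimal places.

Marginals: p(M) = (0.8200, 0.1800), p(N) = (0.2000, 0.8000).
I(M;N) = Σ p(x,y)·log₂[p(x,y)/(p(x)p(y))].
  (α,1): 0.12·log₂(0.7317) = -0.05408
  (α,2): 0.70·log₂(1.0671) = 0.06556
  (β,1): 0.08·log₂(2.2222) = 0.09216
  (β,2): 0.10·log₂(0.6944) = -0.05261
Sum = 0.0510 bits.

0.0510 bits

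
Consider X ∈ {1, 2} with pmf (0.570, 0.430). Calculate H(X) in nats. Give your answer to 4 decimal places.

0.6833 nats

H(X) = −Σ p·ln p.
  −(0.570)·ln(0.570) = 0.32041
  −(0.430)·ln(0.430) = 0.36291
Sum: 0.32041 + 0.36291 = 0.6833 nats.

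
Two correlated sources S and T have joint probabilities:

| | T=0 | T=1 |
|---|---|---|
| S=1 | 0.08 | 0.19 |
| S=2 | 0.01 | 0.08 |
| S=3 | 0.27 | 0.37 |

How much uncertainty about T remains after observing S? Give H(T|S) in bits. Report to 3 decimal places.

0.911 bits

Marginals: p(S) = (0.2700, 0.0900, 0.6400), p(T) = (0.3600, 0.6400).
H(T|S) = Σ p(S) · H(T|S=·).
  S=1: p=0.2700, H(T|S=1) = 0.8767
  S=2: p=0.0900, H(T|S=2) = 0.5033
  S=3: p=0.6400, H(T|S=3) = 0.9823
Weighted sum = 0.911 bits.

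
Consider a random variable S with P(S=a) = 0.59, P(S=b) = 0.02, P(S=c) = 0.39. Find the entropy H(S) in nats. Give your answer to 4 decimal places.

0.7568 nats

H(S) = −Σ p·ln p.
  −(0.59)·ln(0.59) = 0.31130
  −(0.02)·ln(0.02) = 0.07824
  −(0.39)·ln(0.39) = 0.36723
Sum: 0.31130 + 0.07824 + 0.36723 = 0.7568 nats.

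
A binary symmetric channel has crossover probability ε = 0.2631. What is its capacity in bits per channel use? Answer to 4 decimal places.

0.1686 bits

Binary symmetric channel: C = 1 − h₂(ε) where h₂ is the binary entropy function.
h₂(0.2631) = −0.2631·log₂0.2631 − 0.7369·log₂0.7369 = 0.8314.
C = 1 − 0.8314 = 0.1686 bits per channel use.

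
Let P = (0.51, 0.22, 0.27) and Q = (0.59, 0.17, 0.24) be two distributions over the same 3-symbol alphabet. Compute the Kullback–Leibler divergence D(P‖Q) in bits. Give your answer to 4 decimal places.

D(P‖Q) = Σ p·log₂(p/q).
  0.51·log₂(0.51/0.59) = -0.10721
  0.22·log₂(0.22/0.17) = 0.08183
  0.27·log₂(0.27/0.24) = 0.04588
D(P‖Q) = 0.0205 bits.

0.0205 bits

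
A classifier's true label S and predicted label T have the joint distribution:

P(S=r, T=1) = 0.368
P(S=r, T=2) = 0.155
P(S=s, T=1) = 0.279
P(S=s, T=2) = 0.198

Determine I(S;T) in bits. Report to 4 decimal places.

0.0111 bits

Marginals: p(S) = (0.5230, 0.4770), p(T) = (0.6470, 0.3530).
I(S;T) = Σ p(x,y)·log₂[p(x,y)/(p(x)p(y))].
  (r,1): 0.368·log₂(1.0875) = 0.04455
  (r,2): 0.155·log₂(0.8396) = -0.03910
  (s,1): 0.279·log₂(0.9040) = -0.04061
  (s,2): 0.198·log₂(1.1759) = 0.04629
Sum = 0.0111 bits.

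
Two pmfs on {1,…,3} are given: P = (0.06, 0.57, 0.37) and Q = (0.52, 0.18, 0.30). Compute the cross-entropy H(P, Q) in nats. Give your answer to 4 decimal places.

H(P,Q) = −Σ p·ln q.
  −0.06·ln(0.52) = 0.03924
  −0.57·ln(0.18) = 0.97744
  −0.37·ln(0.30) = 0.44547
H(P,Q) = 1.4621 nats.

1.4621 nats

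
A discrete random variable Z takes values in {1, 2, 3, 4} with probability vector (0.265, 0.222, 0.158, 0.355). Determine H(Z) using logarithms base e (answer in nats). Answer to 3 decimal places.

1.345 nats

H(Z) = −Σ p·ln p.
  −(0.265)·ln(0.265) = 0.3519
  −(0.222)·ln(0.222) = 0.3341
  −(0.158)·ln(0.158) = 0.2915
  −(0.355)·ln(0.355) = 0.3677
Sum: 0.3519 + 0.3341 + 0.2915 + 0.3677 = 1.345 nats.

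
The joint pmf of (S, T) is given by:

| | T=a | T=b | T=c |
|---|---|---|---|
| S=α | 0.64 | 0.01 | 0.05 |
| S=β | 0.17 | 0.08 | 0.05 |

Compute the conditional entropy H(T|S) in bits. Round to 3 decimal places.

Chain rule: H(T|S) = H(S,T) − H(S).
Marginals: p(S) = (0.7000, 0.3000), p(T) = (0.8100, 0.0900, 0.1000).
H(S,T) = 1.6368 bits; H(S) = 0.8813 bits.
H(T|S) = 1.6368 − 0.8813 = 0.756 bits.

0.756 bits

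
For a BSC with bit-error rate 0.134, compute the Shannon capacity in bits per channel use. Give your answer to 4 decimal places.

Binary symmetric channel: C = 1 − h₂(ε) where h₂ is the binary entropy function.
h₂(0.134) = −0.134·log₂0.134 − 0.866·log₂0.866 = 0.5683.
C = 1 − 0.5683 = 0.4317 bits per channel use.

0.4317 bits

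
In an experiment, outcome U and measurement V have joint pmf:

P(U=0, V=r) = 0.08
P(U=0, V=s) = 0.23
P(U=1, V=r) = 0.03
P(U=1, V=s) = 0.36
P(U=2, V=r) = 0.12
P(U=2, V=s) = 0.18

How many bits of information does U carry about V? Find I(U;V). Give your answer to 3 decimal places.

0.079 bits

Marginals: p(U) = (0.3100, 0.3900, 0.3000), p(V) = (0.2300, 0.7700).
I(U;V) = H(U) + H(V) − H(U,V).
H(U) = 1.5747, H(V) = 0.7780, H(U,V) = 2.2739.
I(U;V) = 1.5747 + 0.7780 − 2.2739 = 0.079 bits.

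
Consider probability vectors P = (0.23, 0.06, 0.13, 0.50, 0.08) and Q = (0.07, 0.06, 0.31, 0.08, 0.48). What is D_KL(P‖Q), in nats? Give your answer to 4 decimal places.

0.9336 nats

D(P‖Q) = Σ p·ln(p/q).
  0.23·ln(0.23/0.07) = 0.27360
  0.06·ln(0.06/0.06) = 0.00000
  0.13·ln(0.13/0.31) = -0.11297
  0.50·ln(0.50/0.08) = 0.91629
  0.08·ln(0.08/0.48) = -0.14334
D(P‖Q) = 0.9336 nats.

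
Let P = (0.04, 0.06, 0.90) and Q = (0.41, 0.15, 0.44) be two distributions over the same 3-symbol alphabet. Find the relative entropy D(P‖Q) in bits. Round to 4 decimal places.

D(P‖Q) = Σ p·log₂(p/q).
  0.04·log₂(0.04/0.41) = -0.13430
  0.06·log₂(0.06/0.15) = -0.07932
  0.90·log₂(0.90/0.44) = 0.92918
D(P‖Q) = 0.7156 bits.

0.7156 bits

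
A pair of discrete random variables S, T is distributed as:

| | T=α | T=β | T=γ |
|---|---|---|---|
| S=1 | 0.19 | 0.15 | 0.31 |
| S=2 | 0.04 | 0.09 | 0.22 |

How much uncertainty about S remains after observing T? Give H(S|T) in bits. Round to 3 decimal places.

Marginals: p(S) = (0.6500, 0.3500), p(T) = (0.2300, 0.2400, 0.5300).
H(S|T) = Σ p(T) · H(S|T=·).
  T=α: p=0.2300, H(S|T=α) = 0.6666
  T=β: p=0.2400, H(S|T=β) = 0.9544
  T=γ: p=0.5300, H(S|T=γ) = 0.9791
Weighted sum = 0.901 bits.

0.901 bits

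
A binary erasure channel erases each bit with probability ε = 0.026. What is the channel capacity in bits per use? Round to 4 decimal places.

Binary erasure channel: capacity C = 1 − ε.
C = 1 − 0.026 = 0.9740 bits per channel use.

0.9740 bits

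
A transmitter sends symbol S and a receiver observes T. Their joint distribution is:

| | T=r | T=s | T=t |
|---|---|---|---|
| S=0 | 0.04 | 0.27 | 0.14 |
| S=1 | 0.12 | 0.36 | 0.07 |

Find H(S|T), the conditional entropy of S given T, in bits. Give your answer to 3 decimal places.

0.943 bits

Chain rule: H(S|T) = H(S,T) − H(T).
Marginals: p(S) = (0.4500, 0.5500), p(T) = (0.1600, 0.6300, 0.2100).
H(S,T) = 2.2591 bits; H(T) = 1.3158 bits.
H(S|T) = 2.2591 − 1.3158 = 0.943 bits.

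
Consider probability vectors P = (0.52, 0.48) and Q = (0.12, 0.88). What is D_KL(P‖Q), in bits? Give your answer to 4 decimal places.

D(P‖Q) = Σ p·log₂(p/q).
  0.52·log₂(0.52/0.12) = 1.10005
  0.48·log₂(0.48/0.88) = -0.41975
D(P‖Q) = 0.6803 bits.

0.6803 bits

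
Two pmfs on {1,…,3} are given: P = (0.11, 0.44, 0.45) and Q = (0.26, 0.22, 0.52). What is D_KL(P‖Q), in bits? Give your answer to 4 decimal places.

0.2096 bits

D(P‖Q) = Σ p·log₂(p/q).
  0.11·log₂(0.11/0.26) = -0.13651
  0.44·log₂(0.44/0.22) = 0.44000
  0.45·log₂(0.45/0.52) = -0.09386
D(P‖Q) = 0.2096 bits.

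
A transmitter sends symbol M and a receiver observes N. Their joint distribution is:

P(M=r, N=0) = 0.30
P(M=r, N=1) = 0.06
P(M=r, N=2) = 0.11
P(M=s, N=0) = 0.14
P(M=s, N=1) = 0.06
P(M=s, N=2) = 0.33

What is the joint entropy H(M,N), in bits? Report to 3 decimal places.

2.283 bits

H(M,N) = −Σ p(x,y)·log₂ p(x,y) over all 6 cells.
  cell (r,0): −0.30·log₂0.30 = 0.5211
  cell (r,1): −0.06·log₂0.06 = 0.2435
  cell (r,2): −0.11·log₂0.11 = 0.3503
  cell (s,0): −0.14·log₂0.14 = 0.3971
  cell (s,1): −0.06·log₂0.06 = 0.2435
  cell (s,2): −0.33·log₂0.33 = 0.5278
Sum = 2.283 bits.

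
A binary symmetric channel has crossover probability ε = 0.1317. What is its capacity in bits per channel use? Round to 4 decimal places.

Binary symmetric channel: C = 1 − h₂(ε) where h₂ is the binary entropy function.
h₂(0.1317) = −0.1317·log₂0.1317 − 0.8683·log₂0.8683 = 0.5621.
C = 1 − 0.5621 = 0.4379 bits per channel use.

0.4379 bits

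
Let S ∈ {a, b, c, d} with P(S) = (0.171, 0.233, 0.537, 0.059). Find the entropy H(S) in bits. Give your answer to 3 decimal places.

1.648 bits

H(S) = −Σ p·log₂ p.
  −(0.171)·log₂(0.171) = 0.4357
  −(0.233)·log₂(0.233) = 0.4897
  −(0.537)·log₂(0.537) = 0.4817
  −(0.059)·log₂(0.059) = 0.2409
Sum: 0.4357 + 0.4897 + 0.4817 + 0.2409 = 1.648 bits.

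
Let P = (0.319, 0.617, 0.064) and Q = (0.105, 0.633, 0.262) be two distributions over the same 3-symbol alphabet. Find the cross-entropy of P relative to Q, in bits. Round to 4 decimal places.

1.5680 bits

H(P,Q) = −Σ p·log₂ q.
  −0.319·log₂(0.105) = 1.03724
  −0.617·log₂(0.633) = 0.40705
  −0.064·log₂(0.262) = 0.12367
H(P,Q) = 1.5680 bits.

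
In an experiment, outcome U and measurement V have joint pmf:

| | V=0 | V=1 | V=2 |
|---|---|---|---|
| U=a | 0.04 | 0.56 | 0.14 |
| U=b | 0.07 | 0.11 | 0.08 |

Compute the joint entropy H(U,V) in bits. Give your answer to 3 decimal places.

H(U,V) = −Σ p(x,y)·log₂ p(x,y) over all 6 cells.
  cell (a,0): −0.04·log₂0.04 = 0.1858
  cell (a,1): −0.56·log₂0.56 = 0.4684
  cell (a,2): −0.14·log₂0.14 = 0.3971
  cell (b,0): −0.07·log₂0.07 = 0.2686
  cell (b,1): −0.11·log₂0.11 = 0.3503
  cell (b,2): −0.08·log₂0.08 = 0.2915
Sum = 1.962 bits.

1.962 bits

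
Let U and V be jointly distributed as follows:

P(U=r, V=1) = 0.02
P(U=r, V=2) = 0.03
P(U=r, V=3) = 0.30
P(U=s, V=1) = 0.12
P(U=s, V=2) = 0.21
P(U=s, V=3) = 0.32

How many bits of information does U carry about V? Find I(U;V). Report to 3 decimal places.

Marginals: p(U) = (0.3500, 0.6500), p(V) = (0.1400, 0.2400, 0.6200).
I(U;V) = Σ p(x,y)·log₂[p(x,y)/(p(x)p(y))].
  (r,1): 0.02·log₂(0.4082) = -0.0259
  (r,2): 0.03·log₂(0.3571) = -0.0446
  (r,3): 0.30·log₂(1.3825) = 0.1402
  (s,1): 0.12·log₂(1.3187) = 0.0479
  (s,2): 0.21·log₂(1.3462) = 0.0901
  (s,3): 0.32·log₂(0.7940) = -0.1065
Sum = 0.101 bits.

0.101 bits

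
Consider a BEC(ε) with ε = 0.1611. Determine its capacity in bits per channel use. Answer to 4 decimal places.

Binary erasure channel: capacity C = 1 − ε.
C = 1 − 0.1611 = 0.8389 bits per channel use.

0.8389 bits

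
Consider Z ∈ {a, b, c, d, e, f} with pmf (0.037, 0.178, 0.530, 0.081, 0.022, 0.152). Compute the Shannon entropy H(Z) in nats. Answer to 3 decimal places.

1.340 nats

H(Z) = −Σ p·ln p.
  −(0.037)·ln(0.037) = 0.1220
  −(0.178)·ln(0.178) = 0.3072
  −(0.530)·ln(0.530) = 0.3365
  −(0.081)·ln(0.081) = 0.2036
  −(0.022)·ln(0.022) = 0.0840
  −(0.152)·ln(0.152) = 0.2863
Sum: 0.1220 + 0.3072 + 0.3365 + 0.2036 + 0.0840 + 0.2863 = 1.340 nats.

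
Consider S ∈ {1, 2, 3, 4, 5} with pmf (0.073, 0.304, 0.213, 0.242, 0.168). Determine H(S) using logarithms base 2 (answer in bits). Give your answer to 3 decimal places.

2.201 bits

H(S) = −Σ p·log₂ p.
  −(0.073)·log₂(0.073) = 0.2756
  −(0.304)·log₂(0.304) = 0.5222
  −(0.213)·log₂(0.213) = 0.4752
  −(0.242)·log₂(0.242) = 0.4954
  −(0.168)·log₂(0.168) = 0.4323
Sum: 0.2756 + 0.5222 + 0.4752 + 0.4954 + 0.4323 = 2.201 bits.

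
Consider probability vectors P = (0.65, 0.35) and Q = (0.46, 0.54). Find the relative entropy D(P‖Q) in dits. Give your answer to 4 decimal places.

0.0317 dits

D(P‖Q) = Σ p·log₁₀(p/q).
  0.65·log₁₀(0.65/0.46) = 0.09760
  0.35·log₁₀(0.35/0.54) = -0.06591
D(P‖Q) = 0.0317 dits.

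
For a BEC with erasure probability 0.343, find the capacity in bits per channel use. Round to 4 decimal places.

Binary erasure channel: capacity C = 1 − ε.
C = 1 − 0.343 = 0.6570 bits per channel use.

0.6570 bits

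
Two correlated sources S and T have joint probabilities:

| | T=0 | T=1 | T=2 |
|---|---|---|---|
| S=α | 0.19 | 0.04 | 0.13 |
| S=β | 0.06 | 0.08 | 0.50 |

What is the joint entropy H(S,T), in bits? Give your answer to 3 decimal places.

2.059 bits

H(S,T) = −Σ p(x,y)·log₂ p(x,y) over all 6 cells.
  cell (α,0): −0.19·log₂0.19 = 0.4552
  cell (α,1): −0.04·log₂0.04 = 0.1858
  cell (α,2): −0.13·log₂0.13 = 0.3826
  cell (β,0): −0.06·log₂0.06 = 0.2435
  cell (β,1): −0.08·log₂0.08 = 0.2915
  cell (β,2): −0.50·log₂0.50 = 0.5000
Sum = 2.059 bits.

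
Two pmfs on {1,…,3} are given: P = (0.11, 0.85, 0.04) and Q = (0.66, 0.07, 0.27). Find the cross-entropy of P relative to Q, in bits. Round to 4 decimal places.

H(P,Q) = −Σ p·log₂ q.
  −0.11·log₂(0.66) = 0.06594
  −0.85·log₂(0.07) = 3.26103
  −0.04·log₂(0.27) = 0.07556
H(P,Q) = 3.4025 bits.

3.4025 bits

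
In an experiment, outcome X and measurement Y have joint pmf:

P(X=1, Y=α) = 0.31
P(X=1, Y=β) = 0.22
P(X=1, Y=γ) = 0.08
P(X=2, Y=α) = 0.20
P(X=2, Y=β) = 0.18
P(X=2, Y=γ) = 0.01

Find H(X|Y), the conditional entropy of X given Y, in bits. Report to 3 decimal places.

0.935 bits

Marginals: p(X) = (0.6100, 0.3900), p(Y) = (0.5100, 0.4000, 0.0900).
H(X|Y) = Σ p(Y) · H(X|Y=·).
  Y=α: p=0.5100, H(X|Y=α) = 0.9662
  Y=β: p=0.4000, H(X|Y=β) = 0.9928
  Y=γ: p=0.0900, H(X|Y=γ) = 0.5033
Weighted sum = 0.935 bits.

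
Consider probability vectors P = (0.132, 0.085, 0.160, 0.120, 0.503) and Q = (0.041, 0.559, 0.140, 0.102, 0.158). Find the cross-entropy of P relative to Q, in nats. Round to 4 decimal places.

1.9877 nats

H(P,Q) = −Σ p·ln q.
  −0.132·ln(0.041) = 0.42163
  −0.085·ln(0.559) = 0.04944
  −0.160·ln(0.140) = 0.31458
  −0.120·ln(0.102) = 0.27393
  −0.503·ln(0.158) = 0.92812
H(P,Q) = 1.9877 nats.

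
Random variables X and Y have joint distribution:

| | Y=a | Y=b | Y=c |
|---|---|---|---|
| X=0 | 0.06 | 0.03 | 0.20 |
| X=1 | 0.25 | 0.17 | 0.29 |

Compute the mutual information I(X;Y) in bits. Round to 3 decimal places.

0.049 bits

Marginals: p(X) = (0.2900, 0.7100), p(Y) = (0.3100, 0.2000, 0.4900).
I(X;Y) = H(X) + H(Y) − H(X,Y).
H(X) = 0.8687, H(Y) = 1.4925, H(X,Y) = 2.3122.
I(X;Y) = 0.8687 + 1.4925 − 2.3122 = 0.049 bits.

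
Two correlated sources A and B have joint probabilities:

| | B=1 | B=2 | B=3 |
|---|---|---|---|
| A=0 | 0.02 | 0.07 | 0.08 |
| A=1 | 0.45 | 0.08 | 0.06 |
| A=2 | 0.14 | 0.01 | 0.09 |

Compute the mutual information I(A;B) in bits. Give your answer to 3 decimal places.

0.221 bits

Marginals: p(A) = (0.1700, 0.5900, 0.2400), p(B) = (0.6100, 0.1600, 0.2300).
I(A;B) = H(A) + H(B) − H(A,B).
H(A) = 1.3778, H(B) = 1.3457, H(A,B) = 2.5026.
I(A;B) = 1.3778 + 1.3457 − 2.5026 = 0.221 bits.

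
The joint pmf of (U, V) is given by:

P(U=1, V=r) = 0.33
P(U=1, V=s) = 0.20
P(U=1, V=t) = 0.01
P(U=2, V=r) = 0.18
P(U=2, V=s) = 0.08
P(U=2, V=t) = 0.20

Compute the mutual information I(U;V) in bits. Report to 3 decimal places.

0.218 bits

Marginals: p(U) = (0.5400, 0.4600), p(V) = (0.5100, 0.2800, 0.2100).
I(U;V) = Σ p(x,y)·log₂[p(x,y)/(p(x)p(y))].
  (1,r): 0.33·log₂(1.1983) = 0.0861
  (1,s): 0.20·log₂(1.3228) = 0.0807
  (1,t): 0.01·log₂(0.0882) = -0.0350
  (2,r): 0.18·log₂(0.7673) = -0.0688
  (2,s): 0.08·log₂(0.6211) = -0.0550
  (2,t): 0.20·log₂(2.0704) = 0.2100
Sum = 0.218 bits.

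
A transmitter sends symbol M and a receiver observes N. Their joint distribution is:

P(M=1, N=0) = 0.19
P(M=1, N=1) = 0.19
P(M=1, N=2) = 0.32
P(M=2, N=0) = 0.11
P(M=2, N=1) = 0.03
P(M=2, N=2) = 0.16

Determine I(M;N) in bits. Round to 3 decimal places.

0.030 bits

Marginals: p(M) = (0.7000, 0.3000), p(N) = (0.3000, 0.2200, 0.4800).
I(M;N) = Σ p(x,y)·log₂[p(x,y)/(p(x)p(y))].
  (1,0): 0.19·log₂(0.9048) = -0.0274
  (1,1): 0.19·log₂(1.2338) = 0.0576
  (1,2): 0.32·log₂(0.9524) = -0.0225
  (2,0): 0.11·log₂(1.2222) = 0.0318
  (2,1): 0.03·log₂(0.4545) = -0.0341
  (2,2): 0.16·log₂(1.1111) = 0.0243
Sum = 0.030 bits.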